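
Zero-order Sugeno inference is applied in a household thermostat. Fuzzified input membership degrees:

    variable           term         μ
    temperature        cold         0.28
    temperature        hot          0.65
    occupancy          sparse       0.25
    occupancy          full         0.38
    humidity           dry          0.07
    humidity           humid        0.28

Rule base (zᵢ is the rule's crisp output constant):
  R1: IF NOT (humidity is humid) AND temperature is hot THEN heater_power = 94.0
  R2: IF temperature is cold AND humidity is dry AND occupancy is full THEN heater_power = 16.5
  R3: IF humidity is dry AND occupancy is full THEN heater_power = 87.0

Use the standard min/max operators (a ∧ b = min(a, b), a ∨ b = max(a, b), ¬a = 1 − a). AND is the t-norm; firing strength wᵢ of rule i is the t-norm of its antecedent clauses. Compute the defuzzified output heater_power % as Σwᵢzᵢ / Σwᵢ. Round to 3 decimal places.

86.513

R1 (z=94.0): ¬humid=1−0.28=0.72, hot=0.65; AND[min(a, b)] → w = 0.65
R2 (z=16.5): cold=0.28, dry=0.07, full=0.38; AND[min(a, b)] → w = 0.07
R3 (z=87.0): dry=0.07, full=0.38; AND[min(a, b)] → w = 0.07
Weighted average = (0.65·94.0 + 0.07·16.5 + 0.07·87.0) / (0.65 + 0.07 + 0.07)
  = 68.3450 / 0.7900 = 86.513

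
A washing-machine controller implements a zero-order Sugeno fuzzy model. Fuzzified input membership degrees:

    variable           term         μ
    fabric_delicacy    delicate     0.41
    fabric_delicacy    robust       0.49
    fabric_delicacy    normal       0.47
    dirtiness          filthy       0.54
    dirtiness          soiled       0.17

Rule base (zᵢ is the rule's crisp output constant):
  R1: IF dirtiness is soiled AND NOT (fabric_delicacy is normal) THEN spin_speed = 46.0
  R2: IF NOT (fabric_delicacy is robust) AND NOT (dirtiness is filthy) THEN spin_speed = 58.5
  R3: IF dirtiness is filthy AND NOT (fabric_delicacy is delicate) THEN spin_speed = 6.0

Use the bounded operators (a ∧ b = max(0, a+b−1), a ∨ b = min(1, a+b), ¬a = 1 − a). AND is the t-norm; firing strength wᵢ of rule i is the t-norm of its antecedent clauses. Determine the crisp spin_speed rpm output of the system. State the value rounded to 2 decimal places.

6.00

R1 (z=46.0): soiled=0.17, ¬normal=1−0.47=0.53; AND[max(0, a+b−1)] → w = 0.00
R2 (z=58.5): ¬robust=1−0.49=0.51, ¬filthy=1−0.54=0.46; AND[max(0, a+b−1)] → w = 0.00
R3 (z=6.0): filthy=0.54, ¬delicate=1−0.41=0.59; AND[max(0, a+b−1)] → w = 0.13
Weighted average = (0.00·46.0 + 0.00·58.5 + 0.13·6.0) / (0.00 + 0.00 + 0.13)
  = 0.7800 / 0.1300 = 6.00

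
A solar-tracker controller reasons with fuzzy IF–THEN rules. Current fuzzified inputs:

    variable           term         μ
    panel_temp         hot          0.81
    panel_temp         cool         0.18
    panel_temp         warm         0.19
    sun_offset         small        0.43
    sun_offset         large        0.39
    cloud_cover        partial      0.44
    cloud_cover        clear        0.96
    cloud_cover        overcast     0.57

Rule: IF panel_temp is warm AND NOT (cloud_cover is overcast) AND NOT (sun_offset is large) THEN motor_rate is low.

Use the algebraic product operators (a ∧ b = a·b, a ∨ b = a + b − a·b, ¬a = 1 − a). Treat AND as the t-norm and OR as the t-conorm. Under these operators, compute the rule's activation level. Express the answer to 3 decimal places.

firing strength: warm=0.19, ¬overcast=1−0.57=0.43, ¬large=1−0.39=0.61; AND[a·b] → w = 0.0498

0.050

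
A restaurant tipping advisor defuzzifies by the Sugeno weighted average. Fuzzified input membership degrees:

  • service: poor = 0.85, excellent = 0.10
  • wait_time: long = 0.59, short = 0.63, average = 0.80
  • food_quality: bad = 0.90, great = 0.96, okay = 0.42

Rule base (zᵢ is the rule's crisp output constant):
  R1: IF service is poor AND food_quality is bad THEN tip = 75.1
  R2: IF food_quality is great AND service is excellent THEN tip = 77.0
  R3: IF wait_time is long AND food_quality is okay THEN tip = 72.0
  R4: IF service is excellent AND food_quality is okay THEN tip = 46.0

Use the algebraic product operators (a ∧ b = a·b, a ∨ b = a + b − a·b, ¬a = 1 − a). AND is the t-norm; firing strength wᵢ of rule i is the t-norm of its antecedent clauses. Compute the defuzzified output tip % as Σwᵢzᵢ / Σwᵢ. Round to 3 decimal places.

R1 (z=75.1): poor=0.85, bad=0.90; AND[a·b] → w = 0.7650
R2 (z=77.0): great=0.96, excellent=0.10; AND[a·b] → w = 0.0960
R3 (z=72.0): long=0.59, okay=0.42; AND[a·b] → w = 0.2478
R4 (z=46.0): excellent=0.10, okay=0.42; AND[a·b] → w = 0.0420
Weighted average = (0.7650·75.1 + 0.0960·77.0 + 0.2478·72.0 + 0.0420·46.0) / (0.7650 + 0.0960 + 0.2478 + 0.0420)
  = 84.6171 / 1.1508 = 73.529

73.529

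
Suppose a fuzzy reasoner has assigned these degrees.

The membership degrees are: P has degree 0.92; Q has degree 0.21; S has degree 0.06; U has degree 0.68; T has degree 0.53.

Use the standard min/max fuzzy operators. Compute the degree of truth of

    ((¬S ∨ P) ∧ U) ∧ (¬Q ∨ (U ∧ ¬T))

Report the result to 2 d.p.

¬S = 1 − 0.06 = 0.94
¬S ∨ P = max(a, b) on (0.94, 0.92) = 0.94
(¬S ∨ P) ∧ U = min(a, b) on (0.94, 0.68) = 0.68
¬Q = 1 − 0.21 = 0.79
¬T = 1 − 0.53 = 0.47
U ∧ ¬T = min(a, b) on (0.68, 0.47) = 0.47
¬Q ∨ (U ∧ ¬T) = max(a, b) on (0.79, 0.47) = 0.79
((¬S ∨ P) ∧ U) ∧ (¬Q ∨ (U ∧ ¬T)) = min(a, b) on (0.68, 0.79) = 0.68

0.68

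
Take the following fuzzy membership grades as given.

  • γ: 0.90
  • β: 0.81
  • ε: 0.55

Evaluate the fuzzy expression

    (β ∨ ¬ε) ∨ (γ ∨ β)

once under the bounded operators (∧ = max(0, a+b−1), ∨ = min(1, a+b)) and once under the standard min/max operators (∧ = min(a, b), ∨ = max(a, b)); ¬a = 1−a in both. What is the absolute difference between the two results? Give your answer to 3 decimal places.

Under bounded:
  ¬ε = 1 − 0.55 = 0.45
  β ∨ ¬ε = min(1, a+b) on (0.81, 0.45) = 1.00
  γ ∨ β = min(1, a+b) on (0.90, 0.81) = 1.00
  (β ∨ ¬ε) ∨ (γ ∨ β) = min(1, a+b) on (1.00, 1.00) = 1.00
  → value = 1.0000
Under standard min/max:
  ¬ε = 1 − 0.55 = 0.45
  β ∨ ¬ε = max(a, b) on (0.81, 0.45) = 0.81
  γ ∨ β = max(a, b) on (0.90, 0.81) = 0.90
  (β ∨ ¬ε) ∨ (γ ∨ β) = max(a, b) on (0.81, 0.90) = 0.90
  → value = 0.9000
|1.0000 − 0.9000| = 0.100

0.100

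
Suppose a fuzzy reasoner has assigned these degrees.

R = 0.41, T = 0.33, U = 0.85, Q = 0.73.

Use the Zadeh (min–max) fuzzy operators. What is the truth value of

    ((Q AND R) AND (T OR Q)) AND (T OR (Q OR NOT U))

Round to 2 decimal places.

0.41

Q AND R = min(a, b) on (0.73, 0.41) = 0.41
T OR Q = max(a, b) on (0.33, 0.73) = 0.73
(Q AND R) AND (T OR Q) = min(a, b) on (0.41, 0.73) = 0.41
NOT U = 1 − 0.85 = 0.15
Q OR NOT U = max(a, b) on (0.73, 0.15) = 0.73
T OR (Q OR NOT U) = max(a, b) on (0.33, 0.73) = 0.73
((Q AND R) AND (T OR Q)) AND (T OR (Q OR NOT U)) = min(a, b) on (0.41, 0.73) = 0.41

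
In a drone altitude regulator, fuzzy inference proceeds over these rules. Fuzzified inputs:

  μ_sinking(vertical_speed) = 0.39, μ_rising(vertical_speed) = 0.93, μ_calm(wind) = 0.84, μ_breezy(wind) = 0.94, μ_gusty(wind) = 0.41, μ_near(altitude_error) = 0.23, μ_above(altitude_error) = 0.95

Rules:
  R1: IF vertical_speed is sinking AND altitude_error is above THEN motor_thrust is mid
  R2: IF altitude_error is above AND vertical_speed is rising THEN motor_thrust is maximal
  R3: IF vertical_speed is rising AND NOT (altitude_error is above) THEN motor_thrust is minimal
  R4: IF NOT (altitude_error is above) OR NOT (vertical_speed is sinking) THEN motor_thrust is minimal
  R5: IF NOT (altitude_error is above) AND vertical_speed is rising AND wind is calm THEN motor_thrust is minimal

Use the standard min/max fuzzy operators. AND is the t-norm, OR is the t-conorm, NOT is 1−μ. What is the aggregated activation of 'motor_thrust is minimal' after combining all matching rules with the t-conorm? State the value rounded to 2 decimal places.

R1: sinking=0.39, above=0.95; AND[min(a, b)] → w = 0.39
R2: above=0.95, rising=0.93; AND[min(a, b)] → w = 0.93
R3: rising=0.93, ¬above=1−0.95=0.05; AND[min(a, b)] → w = 0.05
R4: ¬above=1−0.95=0.05, ¬sinking=1−0.39=0.61; OR[max(a, b)] → w = 0.61
R5: ¬above=1−0.95=0.05, rising=0.93, calm=0.84; AND[min(a, b)] → w = 0.05
Rules with consequent 'minimal': {R3, R4, R5} → strengths 0.05, 0.61, 0.05
Aggregate via t-conorm [max(a, b)]: 0.61

0.61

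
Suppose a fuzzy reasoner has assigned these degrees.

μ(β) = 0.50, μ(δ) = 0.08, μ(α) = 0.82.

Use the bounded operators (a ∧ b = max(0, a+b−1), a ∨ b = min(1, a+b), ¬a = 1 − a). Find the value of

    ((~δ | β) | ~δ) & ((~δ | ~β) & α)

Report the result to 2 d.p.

~δ = 1 − 0.08 = 0.92
~δ | β = min(1, a+b) on (0.92, 0.50) = 1.00
~δ = 1 − 0.08 = 0.92
(~δ | β) | ~δ = min(1, a+b) on (1.00, 0.92) = 1.00
~δ = 1 − 0.08 = 0.92
~β = 1 − 0.50 = 0.50
~δ | ~β = min(1, a+b) on (0.92, 0.50) = 1.00
(~δ | ~β) & α = max(0, a+b−1) on (1.00, 0.82) = 0.82
((~δ | β) | ~δ) & ((~δ | ~β) & α) = max(0, a+b−1) on (1.00, 0.82) = 0.82

0.82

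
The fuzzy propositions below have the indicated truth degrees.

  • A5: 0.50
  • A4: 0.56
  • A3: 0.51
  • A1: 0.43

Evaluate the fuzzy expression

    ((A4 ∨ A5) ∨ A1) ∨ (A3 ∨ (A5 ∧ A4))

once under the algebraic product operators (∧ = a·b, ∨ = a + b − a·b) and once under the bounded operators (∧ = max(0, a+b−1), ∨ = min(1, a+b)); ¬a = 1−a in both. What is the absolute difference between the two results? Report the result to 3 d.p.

0.044

Under algebraic product:
  A4 ∨ A5 = a + b − a·b on (0.5600, 0.5000) = 0.7800
  (A4 ∨ A5) ∨ A1 = a + b − a·b on (0.7800, 0.4300) = 0.8746
  A5 ∧ A4 = a·b on (0.5000, 0.5600) = 0.2800
  A3 ∨ (A5 ∧ A4) = a + b − a·b on (0.5100, 0.2800) = 0.6472
  ((A4 ∨ A5) ∨ A1) ∨ (A3 ∨ (A5 ∧ A4)) = a + b − a·b on (0.8746, 0.6472) = 0.9558
  → value = 0.9558
Under bounded:
  A4 ∨ A5 = min(1, a+b) on (0.56, 0.50) = 1.00
  (A4 ∨ A5) ∨ A1 = min(1, a+b) on (1.00, 0.43) = 1.00
  A5 ∧ A4 = max(0, a+b−1) on (0.50, 0.56) = 0.06
  A3 ∨ (A5 ∧ A4) = min(1, a+b) on (0.51, 0.06) = 0.57
  ((A4 ∨ A5) ∨ A1) ∨ (A3 ∨ (A5 ∧ A4)) = min(1, a+b) on (1.00, 0.57) = 1.00
  → value = 1.0000
|0.9558 − 1.0000| = 0.044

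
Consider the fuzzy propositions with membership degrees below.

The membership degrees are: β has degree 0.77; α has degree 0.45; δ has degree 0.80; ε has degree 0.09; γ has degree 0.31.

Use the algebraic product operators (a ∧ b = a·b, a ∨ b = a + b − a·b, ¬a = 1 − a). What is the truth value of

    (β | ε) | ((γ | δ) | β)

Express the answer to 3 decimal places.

0.993

β | ε = a + b − a·b on (0.7700, 0.0900) = 0.7907
γ | δ = a + b − a·b on (0.3100, 0.8000) = 0.8620
(γ | δ) | β = a + b − a·b on (0.8620, 0.7700) = 0.9683
(β | ε) | ((γ | δ) | β) = a + b − a·b on (0.7907, 0.9683) = 0.9934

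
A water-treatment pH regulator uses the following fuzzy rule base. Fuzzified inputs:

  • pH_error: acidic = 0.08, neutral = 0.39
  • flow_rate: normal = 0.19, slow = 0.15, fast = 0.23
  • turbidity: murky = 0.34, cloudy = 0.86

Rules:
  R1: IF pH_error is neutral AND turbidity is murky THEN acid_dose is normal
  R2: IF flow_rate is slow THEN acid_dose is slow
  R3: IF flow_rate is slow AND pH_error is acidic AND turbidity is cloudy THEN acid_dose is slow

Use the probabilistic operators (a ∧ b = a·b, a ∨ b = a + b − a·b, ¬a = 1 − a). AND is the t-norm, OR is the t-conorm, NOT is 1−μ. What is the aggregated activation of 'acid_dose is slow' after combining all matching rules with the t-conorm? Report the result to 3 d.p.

R1: neutral=0.39, murky=0.34; AND[a·b] → w = 0.1326
R2: slow=0.15 → w = 0.1500
R3: slow=0.15, acidic=0.08, cloudy=0.86; AND[a·b] → w = 0.0103
Rules with consequent 'slow': {R2, R3} → strengths 0.1500, 0.0103
Aggregate via t-conorm [a + b − a·b]: 0.1588

0.159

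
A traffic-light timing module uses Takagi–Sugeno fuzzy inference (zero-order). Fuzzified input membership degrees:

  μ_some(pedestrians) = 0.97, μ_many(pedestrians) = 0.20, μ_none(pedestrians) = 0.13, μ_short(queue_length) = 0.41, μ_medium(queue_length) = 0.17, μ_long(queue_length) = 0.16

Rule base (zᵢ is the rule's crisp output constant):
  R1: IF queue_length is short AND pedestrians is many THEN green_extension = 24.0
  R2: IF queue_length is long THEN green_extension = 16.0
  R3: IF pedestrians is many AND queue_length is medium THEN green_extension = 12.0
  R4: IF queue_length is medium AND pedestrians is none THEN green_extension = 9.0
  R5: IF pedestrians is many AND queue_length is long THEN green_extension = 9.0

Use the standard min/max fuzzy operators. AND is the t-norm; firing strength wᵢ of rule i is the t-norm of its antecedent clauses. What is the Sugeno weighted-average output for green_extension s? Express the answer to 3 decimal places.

R1 (z=24.0): short=0.41, many=0.20; AND[min(a, b)] → w = 0.20
R2 (z=16.0): long=0.16 → w = 0.16
R3 (z=12.0): many=0.20, medium=0.17; AND[min(a, b)] → w = 0.17
R4 (z=9.0): medium=0.17, none=0.13; AND[min(a, b)] → w = 0.13
R5 (z=9.0): many=0.20, long=0.16; AND[min(a, b)] → w = 0.16
Weighted average = (0.20·24.0 + 0.16·16.0 + 0.17·12.0 + 0.13·9.0 + 0.16·9.0) / (0.20 + 0.16 + 0.17 + 0.13 + 0.16)
  = 12.0100 / 0.8200 = 14.646

14.646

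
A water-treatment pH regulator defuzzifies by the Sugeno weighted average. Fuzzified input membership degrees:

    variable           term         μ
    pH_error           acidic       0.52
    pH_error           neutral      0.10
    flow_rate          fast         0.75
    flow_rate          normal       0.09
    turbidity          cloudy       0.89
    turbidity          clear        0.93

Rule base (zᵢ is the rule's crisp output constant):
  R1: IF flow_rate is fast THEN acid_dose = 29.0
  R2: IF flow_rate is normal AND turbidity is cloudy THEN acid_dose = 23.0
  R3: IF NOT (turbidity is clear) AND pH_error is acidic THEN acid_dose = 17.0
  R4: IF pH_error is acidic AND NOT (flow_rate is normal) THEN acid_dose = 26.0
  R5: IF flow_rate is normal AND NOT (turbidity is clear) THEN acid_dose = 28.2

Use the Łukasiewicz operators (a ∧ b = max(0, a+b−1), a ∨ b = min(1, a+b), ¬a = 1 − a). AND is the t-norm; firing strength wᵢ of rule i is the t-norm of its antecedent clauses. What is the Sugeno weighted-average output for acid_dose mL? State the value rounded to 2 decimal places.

27.91

R1 (z=29.0): fast=0.75 → w = 0.75
R2 (z=23.0): normal=0.09, cloudy=0.89; AND[max(0, a+b−1)] → w = 0.00
R3 (z=17.0): ¬clear=1−0.93=0.07, acidic=0.52; AND[max(0, a+b−1)] → w = 0.00
R4 (z=26.0): acidic=0.52, ¬normal=1−0.09=0.91; AND[max(0, a+b−1)] → w = 0.43
R5 (z=28.2): normal=0.09, ¬clear=1−0.93=0.07; AND[max(0, a+b−1)] → w = 0.00
Weighted average = (0.75·29.0 + 0.00·23.0 + 0.00·17.0 + 0.43·26.0 + 0.00·28.2) / (0.75 + 0.00 + 0.00 + 0.43 + 0.00)
  = 32.9300 / 1.1800 = 27.91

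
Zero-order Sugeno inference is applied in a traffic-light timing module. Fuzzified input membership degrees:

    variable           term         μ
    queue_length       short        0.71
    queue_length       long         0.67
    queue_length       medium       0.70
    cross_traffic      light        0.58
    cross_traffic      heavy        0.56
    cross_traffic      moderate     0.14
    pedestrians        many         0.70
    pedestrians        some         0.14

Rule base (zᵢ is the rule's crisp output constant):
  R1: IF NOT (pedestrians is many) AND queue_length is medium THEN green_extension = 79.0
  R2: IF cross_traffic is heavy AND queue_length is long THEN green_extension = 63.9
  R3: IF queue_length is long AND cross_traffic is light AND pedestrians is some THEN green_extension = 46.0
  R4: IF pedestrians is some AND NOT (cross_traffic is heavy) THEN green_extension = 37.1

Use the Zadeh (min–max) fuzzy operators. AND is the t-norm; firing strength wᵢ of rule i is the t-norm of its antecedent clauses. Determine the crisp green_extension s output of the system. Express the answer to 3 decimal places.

R1 (z=79.0): ¬many=1−0.70=0.30, medium=0.70; AND[min(a, b)] → w = 0.30
R2 (z=63.9): heavy=0.56, long=0.67; AND[min(a, b)] → w = 0.56
R3 (z=46.0): long=0.67, light=0.58, some=0.14; AND[min(a, b)] → w = 0.14
R4 (z=37.1): some=0.14, ¬heavy=1−0.56=0.44; AND[min(a, b)] → w = 0.14
Weighted average = (0.30·79.0 + 0.56·63.9 + 0.14·46.0 + 0.14·37.1) / (0.30 + 0.56 + 0.14 + 0.14)
  = 71.1180 / 1.1400 = 62.384

62.384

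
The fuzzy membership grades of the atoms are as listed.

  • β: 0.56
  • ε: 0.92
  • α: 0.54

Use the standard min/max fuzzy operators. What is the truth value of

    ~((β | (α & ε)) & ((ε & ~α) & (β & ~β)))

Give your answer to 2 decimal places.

α & ε = min(a, b) on (0.54, 0.92) = 0.54
β | (α & ε) = max(a, b) on (0.56, 0.54) = 0.56
~α = 1 − 0.54 = 0.46
ε & ~α = min(a, b) on (0.92, 0.46) = 0.46
~β = 1 − 0.56 = 0.44
β & ~β = min(a, b) on (0.56, 0.44) = 0.44
(ε & ~α) & (β & ~β) = min(a, b) on (0.46, 0.44) = 0.44
(β | (α & ε)) & ((ε & ~α) & (β & ~β)) = min(a, b) on (0.56, 0.44) = 0.44
~((β | (α & ε)) & ((ε & ~α) & (β & ~β))) = 1 − 0.44 = 0.56

0.56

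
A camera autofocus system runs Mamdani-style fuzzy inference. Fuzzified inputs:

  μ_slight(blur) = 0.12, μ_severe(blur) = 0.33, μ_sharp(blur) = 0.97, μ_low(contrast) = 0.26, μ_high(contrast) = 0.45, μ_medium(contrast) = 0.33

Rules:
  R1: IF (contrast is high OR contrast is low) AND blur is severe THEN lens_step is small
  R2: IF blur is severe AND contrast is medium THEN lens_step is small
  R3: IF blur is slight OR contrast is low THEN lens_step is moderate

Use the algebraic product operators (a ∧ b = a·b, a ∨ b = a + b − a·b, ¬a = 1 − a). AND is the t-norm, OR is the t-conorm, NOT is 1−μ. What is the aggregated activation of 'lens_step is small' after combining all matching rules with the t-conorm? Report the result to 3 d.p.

0.283

R1: (high=0.45 OR low=0.26) = 0.5930; AND[a·b] with severe=0.33 → w = 0.1957
R2: severe=0.33, medium=0.33; AND[a·b] → w = 0.1089
R3: slight=0.12, low=0.26; OR[a + b − a·b] → w = 0.3488
Rules with consequent 'small': {R1, R2} → strengths 0.1957, 0.1089
Aggregate via t-conorm [a + b − a·b]: 0.2833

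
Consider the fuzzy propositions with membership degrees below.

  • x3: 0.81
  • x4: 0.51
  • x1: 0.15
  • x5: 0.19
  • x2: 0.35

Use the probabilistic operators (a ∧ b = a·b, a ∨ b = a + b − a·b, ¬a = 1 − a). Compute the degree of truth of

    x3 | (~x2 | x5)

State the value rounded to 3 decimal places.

~x2 = 1 − 0.3500 = 0.6500
~x2 | x5 = a + b − a·b on (0.6500, 0.1900) = 0.7165
x3 | (~x2 | x5) = a + b − a·b on (0.8100, 0.7165) = 0.9461

0.946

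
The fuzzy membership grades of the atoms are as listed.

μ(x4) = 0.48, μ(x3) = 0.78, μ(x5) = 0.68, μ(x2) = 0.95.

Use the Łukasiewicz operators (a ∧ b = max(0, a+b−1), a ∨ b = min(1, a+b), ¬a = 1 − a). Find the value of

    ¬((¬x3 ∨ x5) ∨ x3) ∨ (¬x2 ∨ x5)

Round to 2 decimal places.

¬x3 = 1 − 0.78 = 0.22
¬x3 ∨ x5 = min(1, a+b) on (0.22, 0.68) = 0.90
(¬x3 ∨ x5) ∨ x3 = min(1, a+b) on (0.90, 0.78) = 1.00
¬((¬x3 ∨ x5) ∨ x3) = 1 − 1.00 = 0.00
¬x2 = 1 − 0.95 = 0.05
¬x2 ∨ x5 = min(1, a+b) on (0.05, 0.68) = 0.73
¬((¬x3 ∨ x5) ∨ x3) ∨ (¬x2 ∨ x5) = min(1, a+b) on (0.00, 0.73) = 0.73

0.73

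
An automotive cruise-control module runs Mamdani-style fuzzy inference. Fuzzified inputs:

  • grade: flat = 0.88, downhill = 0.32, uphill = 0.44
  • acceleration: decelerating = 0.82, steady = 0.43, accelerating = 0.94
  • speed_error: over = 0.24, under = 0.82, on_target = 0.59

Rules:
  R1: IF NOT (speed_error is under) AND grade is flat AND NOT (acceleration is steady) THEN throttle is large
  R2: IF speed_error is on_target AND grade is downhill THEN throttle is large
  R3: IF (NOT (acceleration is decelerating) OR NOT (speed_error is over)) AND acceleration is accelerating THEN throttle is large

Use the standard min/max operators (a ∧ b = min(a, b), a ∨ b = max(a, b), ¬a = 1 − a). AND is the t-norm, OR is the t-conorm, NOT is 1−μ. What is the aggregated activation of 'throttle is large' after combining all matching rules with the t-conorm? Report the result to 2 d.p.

R1: ¬under=1−0.82=0.18, flat=0.88, ¬steady=1−0.43=0.57; AND[min(a, b)] → w = 0.18
R2: on_target=0.59, downhill=0.32; AND[min(a, b)] → w = 0.32
R3: (¬decelerating=1−0.82=0.18 OR ¬over=1−0.24=0.76) = 0.76; AND[min(a, b)] with accelerating=0.94 → w = 0.76
Rules with consequent 'large': {R1, R2, R3} → strengths 0.18, 0.32, 0.76
Aggregate via t-conorm [max(a, b)]: 0.76

0.76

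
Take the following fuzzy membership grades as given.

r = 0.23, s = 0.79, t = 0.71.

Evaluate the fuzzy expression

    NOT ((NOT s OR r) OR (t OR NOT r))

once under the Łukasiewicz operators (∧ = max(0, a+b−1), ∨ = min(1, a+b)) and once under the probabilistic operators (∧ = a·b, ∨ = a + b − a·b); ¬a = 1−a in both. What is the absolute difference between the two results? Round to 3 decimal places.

Under Łukasiewicz:
  NOT s = 1 − 0.79 = 0.21
  NOT s OR r = min(1, a+b) on (0.21, 0.23) = 0.44
  NOT r = 1 − 0.23 = 0.77
  t OR NOT r = min(1, a+b) on (0.71, 0.77) = 1.00
  (NOT s OR r) OR (t OR NOT r) = min(1, a+b) on (0.44, 1.00) = 1.00
  NOT ((NOT s OR r) OR (t OR NOT r)) = 1 − 1.00 = 0.00
  → value = 0.0000
Under probabilistic:
  NOT s = 1 − 0.7900 = 0.2100
  NOT s OR r = a + b − a·b on (0.2100, 0.2300) = 0.3917
  NOT r = 1 − 0.2300 = 0.7700
  t OR NOT r = a + b − a·b on (0.7100, 0.7700) = 0.9333
  (NOT s OR r) OR (t OR NOT r) = a + b − a·b on (0.3917, 0.9333) = 0.9594
  NOT ((NOT s OR r) OR (t OR NOT r)) = 1 − 0.9594 = 0.0406
  → value = 0.0406
|0.0000 − 0.0406| = 0.041

0.041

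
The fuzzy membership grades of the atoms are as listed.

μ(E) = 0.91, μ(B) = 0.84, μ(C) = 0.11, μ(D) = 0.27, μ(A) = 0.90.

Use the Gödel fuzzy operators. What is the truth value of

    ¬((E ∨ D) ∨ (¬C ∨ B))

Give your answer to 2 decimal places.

0.09

E ∨ D = max(a, b) on (0.91, 0.27) = 0.91
¬C = 1 − 0.11 = 0.89
¬C ∨ B = max(a, b) on (0.89, 0.84) = 0.89
(E ∨ D) ∨ (¬C ∨ B) = max(a, b) on (0.91, 0.89) = 0.91
¬((E ∨ D) ∨ (¬C ∨ B)) = 1 − 0.91 = 0.09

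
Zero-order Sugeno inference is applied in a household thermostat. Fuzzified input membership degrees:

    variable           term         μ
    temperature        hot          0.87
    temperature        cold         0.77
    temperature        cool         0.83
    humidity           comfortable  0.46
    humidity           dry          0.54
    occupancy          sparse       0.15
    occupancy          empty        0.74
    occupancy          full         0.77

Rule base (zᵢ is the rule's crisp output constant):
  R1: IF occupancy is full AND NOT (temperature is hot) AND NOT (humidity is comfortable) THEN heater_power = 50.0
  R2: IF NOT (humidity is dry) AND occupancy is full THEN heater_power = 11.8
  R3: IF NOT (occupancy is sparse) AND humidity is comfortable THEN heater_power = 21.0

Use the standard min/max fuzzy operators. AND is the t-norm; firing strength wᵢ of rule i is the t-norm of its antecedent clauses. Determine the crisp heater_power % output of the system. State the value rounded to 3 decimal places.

20.560

R1 (z=50.0): full=0.77, ¬hot=1−0.87=0.13, ¬comfortable=1−0.46=0.54; AND[min(a, b)] → w = 0.13
R2 (z=11.8): ¬dry=1−0.54=0.46, full=0.77; AND[min(a, b)] → w = 0.46
R3 (z=21.0): ¬sparse=1−0.15=0.85, comfortable=0.46; AND[min(a, b)] → w = 0.46
Weighted average = (0.13·50.0 + 0.46·11.8 + 0.46·21.0) / (0.13 + 0.46 + 0.46)
  = 21.5880 / 1.0500 = 20.560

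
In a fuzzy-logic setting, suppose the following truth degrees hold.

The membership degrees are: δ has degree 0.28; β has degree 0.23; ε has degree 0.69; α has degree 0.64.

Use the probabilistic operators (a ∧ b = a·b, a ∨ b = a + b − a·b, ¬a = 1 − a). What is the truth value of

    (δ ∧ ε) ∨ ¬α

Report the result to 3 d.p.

0.484

δ ∧ ε = a·b on (0.2800, 0.6900) = 0.1932
¬α = 1 − 0.6400 = 0.3600
(δ ∧ ε) ∨ ¬α = a + b − a·b on (0.1932, 0.3600) = 0.4836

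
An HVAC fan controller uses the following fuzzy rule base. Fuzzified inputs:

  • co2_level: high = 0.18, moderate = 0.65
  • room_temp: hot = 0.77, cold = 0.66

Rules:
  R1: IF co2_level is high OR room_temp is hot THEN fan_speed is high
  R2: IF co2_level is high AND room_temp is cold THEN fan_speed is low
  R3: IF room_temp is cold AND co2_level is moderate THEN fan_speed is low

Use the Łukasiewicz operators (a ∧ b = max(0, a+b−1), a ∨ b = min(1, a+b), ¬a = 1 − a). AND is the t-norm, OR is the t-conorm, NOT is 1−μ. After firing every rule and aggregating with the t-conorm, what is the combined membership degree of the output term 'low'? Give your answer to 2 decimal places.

0.31

R1: high=0.18, hot=0.77; OR[min(1, a+b)] → w = 0.95
R2: high=0.18, cold=0.66; AND[max(0, a+b−1)] → w = 0.00
R3: cold=0.66, moderate=0.65; AND[max(0, a+b−1)] → w = 0.31
Rules with consequent 'low': {R2, R3} → strengths 0.00, 0.31
Aggregate via t-conorm [min(1, a+b)]: 0.31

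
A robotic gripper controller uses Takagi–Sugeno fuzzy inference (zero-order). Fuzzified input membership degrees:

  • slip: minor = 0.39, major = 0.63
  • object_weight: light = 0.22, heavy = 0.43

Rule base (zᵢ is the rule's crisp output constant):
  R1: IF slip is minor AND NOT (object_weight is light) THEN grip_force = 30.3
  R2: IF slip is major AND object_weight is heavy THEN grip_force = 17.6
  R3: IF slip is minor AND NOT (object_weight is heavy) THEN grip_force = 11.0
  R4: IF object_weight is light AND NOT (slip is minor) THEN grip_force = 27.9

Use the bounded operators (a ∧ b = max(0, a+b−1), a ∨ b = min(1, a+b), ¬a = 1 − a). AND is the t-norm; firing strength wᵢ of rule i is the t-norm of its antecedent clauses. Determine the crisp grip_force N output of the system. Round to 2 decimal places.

R1 (z=30.3): minor=0.39, ¬light=1−0.22=0.78; AND[max(0, a+b−1)] → w = 0.17
R2 (z=17.6): major=0.63, heavy=0.43; AND[max(0, a+b−1)] → w = 0.06
R3 (z=11.0): minor=0.39, ¬heavy=1−0.43=0.57; AND[max(0, a+b−1)] → w = 0.00
R4 (z=27.9): light=0.22, ¬minor=1−0.39=0.61; AND[max(0, a+b−1)] → w = 0.00
Weighted average = (0.17·30.3 + 0.06·17.6 + 0.00·11.0 + 0.00·27.9) / (0.17 + 0.06 + 0.00 + 0.00)
  = 6.2070 / 0.2300 = 26.99

26.99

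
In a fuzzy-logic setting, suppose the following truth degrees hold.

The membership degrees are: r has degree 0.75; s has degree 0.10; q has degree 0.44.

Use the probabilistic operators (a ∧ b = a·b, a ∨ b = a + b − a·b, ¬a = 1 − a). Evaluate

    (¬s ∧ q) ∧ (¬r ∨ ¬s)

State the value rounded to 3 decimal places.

¬s = 1 − 0.1000 = 0.9000
¬s ∧ q = a·b on (0.9000, 0.4400) = 0.3960
¬r = 1 − 0.7500 = 0.2500
¬s = 1 − 0.1000 = 0.9000
¬r ∨ ¬s = a + b − a·b on (0.2500, 0.9000) = 0.9250
(¬s ∧ q) ∧ (¬r ∨ ¬s) = a·b on (0.3960, 0.9250) = 0.3663

0.366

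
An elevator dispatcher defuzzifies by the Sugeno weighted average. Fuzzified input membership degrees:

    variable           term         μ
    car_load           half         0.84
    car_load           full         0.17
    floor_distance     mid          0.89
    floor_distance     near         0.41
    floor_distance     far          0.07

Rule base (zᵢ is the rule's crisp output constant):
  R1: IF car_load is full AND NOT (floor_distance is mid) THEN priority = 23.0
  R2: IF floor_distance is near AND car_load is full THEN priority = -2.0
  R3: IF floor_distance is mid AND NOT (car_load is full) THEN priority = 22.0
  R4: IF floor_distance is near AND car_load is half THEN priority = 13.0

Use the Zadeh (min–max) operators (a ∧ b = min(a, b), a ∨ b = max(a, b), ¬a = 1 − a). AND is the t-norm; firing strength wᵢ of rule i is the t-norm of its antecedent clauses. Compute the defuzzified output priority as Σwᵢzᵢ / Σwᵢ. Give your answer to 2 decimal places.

R1 (z=23.0): full=0.17, ¬mid=1−0.89=0.11; AND[min(a, b)] → w = 0.11
R2 (z=-2.0): near=0.41, full=0.17; AND[min(a, b)] → w = 0.17
R3 (z=22.0): mid=0.89, ¬full=1−0.17=0.83; AND[min(a, b)] → w = 0.83
R4 (z=13.0): near=0.41, half=0.84; AND[min(a, b)] → w = 0.41
Weighted average = (0.11·23.0 + 0.17·-2.0 + 0.83·22.0 + 0.41·13.0) / (0.11 + 0.17 + 0.83 + 0.41)
  = 25.7800 / 1.5200 = 16.96

16.96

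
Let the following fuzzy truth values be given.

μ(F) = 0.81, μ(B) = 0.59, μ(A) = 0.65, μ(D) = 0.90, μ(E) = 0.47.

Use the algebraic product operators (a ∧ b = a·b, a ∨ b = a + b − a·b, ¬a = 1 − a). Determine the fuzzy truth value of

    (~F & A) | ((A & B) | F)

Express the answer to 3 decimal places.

0.897

~F = 1 − 0.8100 = 0.1900
~F & A = a·b on (0.1900, 0.6500) = 0.1235
A & B = a·b on (0.6500, 0.5900) = 0.3835
(A & B) | F = a + b − a·b on (0.3835, 0.8100) = 0.8829
(~F & A) | ((A & B) | F) = a + b − a·b on (0.1235, 0.8829) = 0.8973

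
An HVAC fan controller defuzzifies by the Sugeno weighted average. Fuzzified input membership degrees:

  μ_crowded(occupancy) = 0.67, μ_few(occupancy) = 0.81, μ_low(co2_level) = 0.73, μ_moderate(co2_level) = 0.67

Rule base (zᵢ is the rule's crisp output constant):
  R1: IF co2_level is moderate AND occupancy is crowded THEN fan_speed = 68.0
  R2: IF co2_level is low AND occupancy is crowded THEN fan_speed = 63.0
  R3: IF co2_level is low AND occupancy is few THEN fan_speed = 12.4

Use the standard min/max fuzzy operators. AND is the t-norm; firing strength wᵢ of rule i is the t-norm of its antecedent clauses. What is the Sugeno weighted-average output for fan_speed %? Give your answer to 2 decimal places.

R1 (z=68.0): moderate=0.67, crowded=0.67; AND[min(a, b)] → w = 0.67
R2 (z=63.0): low=0.73, crowded=0.67; AND[min(a, b)] → w = 0.67
R3 (z=12.4): low=0.73, few=0.81; AND[min(a, b)] → w = 0.73
Weighted average = (0.67·68.0 + 0.67·63.0 + 0.73·12.4) / (0.67 + 0.67 + 0.73)
  = 96.8220 / 2.0700 = 46.77

46.77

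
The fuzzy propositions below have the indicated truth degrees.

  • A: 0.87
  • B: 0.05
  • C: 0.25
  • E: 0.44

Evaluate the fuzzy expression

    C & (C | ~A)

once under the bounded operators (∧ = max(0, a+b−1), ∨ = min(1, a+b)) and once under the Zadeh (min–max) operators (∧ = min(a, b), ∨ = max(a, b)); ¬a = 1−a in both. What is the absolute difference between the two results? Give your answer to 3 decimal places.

Under bounded:
  ~A = 1 − 0.87 = 0.13
  C | ~A = min(1, a+b) on (0.25, 0.13) = 0.38
  C & (C | ~A) = max(0, a+b−1) on (0.25, 0.38) = 0.00
  → value = 0.0000
Under Zadeh (min–max):
  ~A = 1 − 0.87 = 0.13
  C | ~A = max(a, b) on (0.25, 0.13) = 0.25
  C & (C | ~A) = min(a, b) on (0.25, 0.25) = 0.25
  → value = 0.2500
|0.0000 − 0.2500| = 0.250

0.250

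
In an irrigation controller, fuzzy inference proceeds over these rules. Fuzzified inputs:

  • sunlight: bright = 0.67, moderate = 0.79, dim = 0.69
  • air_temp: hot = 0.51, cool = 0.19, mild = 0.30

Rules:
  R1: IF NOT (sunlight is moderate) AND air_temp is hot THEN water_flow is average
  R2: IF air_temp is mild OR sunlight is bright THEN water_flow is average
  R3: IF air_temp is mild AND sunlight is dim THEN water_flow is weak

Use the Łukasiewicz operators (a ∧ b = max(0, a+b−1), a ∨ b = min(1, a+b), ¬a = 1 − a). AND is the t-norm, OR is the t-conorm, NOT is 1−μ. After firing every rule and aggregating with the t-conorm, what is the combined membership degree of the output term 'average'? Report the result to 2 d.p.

R1: ¬moderate=1−0.79=0.21, hot=0.51; AND[max(0, a+b−1)] → w = 0.00
R2: mild=0.30, bright=0.67; OR[min(1, a+b)] → w = 0.97
R3: mild=0.30, dim=0.69; AND[max(0, a+b−1)] → w = 0.00
Rules with consequent 'average': {R1, R2} → strengths 0.00, 0.97
Aggregate via t-conorm [min(1, a+b)]: 0.97

0.97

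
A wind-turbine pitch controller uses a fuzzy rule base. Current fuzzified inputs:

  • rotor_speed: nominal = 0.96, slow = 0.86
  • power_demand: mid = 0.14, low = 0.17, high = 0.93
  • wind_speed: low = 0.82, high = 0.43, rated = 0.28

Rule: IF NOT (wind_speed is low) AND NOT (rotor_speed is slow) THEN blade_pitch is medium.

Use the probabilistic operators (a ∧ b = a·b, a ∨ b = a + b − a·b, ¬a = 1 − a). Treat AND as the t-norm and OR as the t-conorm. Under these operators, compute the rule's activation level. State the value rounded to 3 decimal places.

firing strength: ¬low=1−0.82=0.18, ¬slow=1−0.86=0.14; AND[a·b] → w = 0.0252

0.025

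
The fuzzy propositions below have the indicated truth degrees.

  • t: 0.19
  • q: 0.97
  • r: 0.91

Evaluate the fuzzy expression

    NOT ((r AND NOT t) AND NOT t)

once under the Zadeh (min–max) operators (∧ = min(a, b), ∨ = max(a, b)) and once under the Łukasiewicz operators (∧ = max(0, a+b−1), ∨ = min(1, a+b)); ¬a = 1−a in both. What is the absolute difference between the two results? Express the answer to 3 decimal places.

0.280

Under Zadeh (min–max):
  NOT t = 1 − 0.19 = 0.81
  r AND NOT t = min(a, b) on (0.91, 0.81) = 0.81
  NOT t = 1 − 0.19 = 0.81
  (r AND NOT t) AND NOT t = min(a, b) on (0.81, 0.81) = 0.81
  NOT ((r AND NOT t) AND NOT t) = 1 − 0.81 = 0.19
  → value = 0.1900
Under Łukasiewicz:
  NOT t = 1 − 0.19 = 0.81
  r AND NOT t = max(0, a+b−1) on (0.91, 0.81) = 0.72
  NOT t = 1 − 0.19 = 0.81
  (r AND NOT t) AND NOT t = max(0, a+b−1) on (0.72, 0.81) = 0.53
  NOT ((r AND NOT t) AND NOT t) = 1 − 0.53 = 0.47
  → value = 0.4700
|0.1900 − 0.4700| = 0.280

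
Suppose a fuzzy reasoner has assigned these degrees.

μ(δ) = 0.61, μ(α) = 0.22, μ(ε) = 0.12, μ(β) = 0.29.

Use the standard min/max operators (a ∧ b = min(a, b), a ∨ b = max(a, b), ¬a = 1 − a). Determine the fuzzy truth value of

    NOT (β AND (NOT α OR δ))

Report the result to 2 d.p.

0.71

NOT α = 1 − 0.22 = 0.78
NOT α OR δ = max(a, b) on (0.78, 0.61) = 0.78
β AND (NOT α OR δ) = min(a, b) on (0.29, 0.78) = 0.29
NOT (β AND (NOT α OR δ)) = 1 − 0.29 = 0.71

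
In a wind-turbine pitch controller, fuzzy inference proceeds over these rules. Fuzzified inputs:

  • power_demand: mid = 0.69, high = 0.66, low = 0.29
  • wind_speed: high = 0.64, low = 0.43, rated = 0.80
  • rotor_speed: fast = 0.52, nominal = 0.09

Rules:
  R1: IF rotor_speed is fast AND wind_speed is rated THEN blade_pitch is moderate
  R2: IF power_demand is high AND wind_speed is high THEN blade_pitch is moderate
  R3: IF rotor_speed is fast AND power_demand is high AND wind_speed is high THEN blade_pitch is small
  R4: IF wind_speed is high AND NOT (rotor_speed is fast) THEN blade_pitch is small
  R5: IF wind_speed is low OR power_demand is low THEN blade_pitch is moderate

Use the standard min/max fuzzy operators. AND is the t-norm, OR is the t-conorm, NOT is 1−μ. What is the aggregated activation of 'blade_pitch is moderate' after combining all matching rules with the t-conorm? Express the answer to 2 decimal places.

0.64

R1: fast=0.52, rated=0.80; AND[min(a, b)] → w = 0.52
R2: high=0.66, high=0.64; AND[min(a, b)] → w = 0.64
R3: fast=0.52, high=0.66, high=0.64; AND[min(a, b)] → w = 0.52
R4: high=0.64, ¬fast=1−0.52=0.48; AND[min(a, b)] → w = 0.48
R5: low=0.43, low=0.29; OR[max(a, b)] → w = 0.43
Rules with consequent 'moderate': {R1, R2, R5} → strengths 0.52, 0.64, 0.43
Aggregate via t-conorm [max(a, b)]: 0.64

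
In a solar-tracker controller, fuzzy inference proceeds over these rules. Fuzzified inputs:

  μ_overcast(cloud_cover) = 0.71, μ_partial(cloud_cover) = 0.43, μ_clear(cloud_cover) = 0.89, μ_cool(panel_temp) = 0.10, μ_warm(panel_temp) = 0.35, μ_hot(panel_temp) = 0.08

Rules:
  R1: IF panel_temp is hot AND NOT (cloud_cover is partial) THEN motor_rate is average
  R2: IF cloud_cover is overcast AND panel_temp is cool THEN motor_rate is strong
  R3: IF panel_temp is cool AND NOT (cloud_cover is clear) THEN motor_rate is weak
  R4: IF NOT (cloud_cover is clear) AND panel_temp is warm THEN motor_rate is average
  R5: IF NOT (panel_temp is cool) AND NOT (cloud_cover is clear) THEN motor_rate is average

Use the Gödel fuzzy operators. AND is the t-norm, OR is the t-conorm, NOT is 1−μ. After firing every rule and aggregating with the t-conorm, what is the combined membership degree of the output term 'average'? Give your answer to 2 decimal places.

R1: hot=0.08, ¬partial=1−0.43=0.57; AND[min(a, b)] → w = 0.08
R2: overcast=0.71, cool=0.10; AND[min(a, b)] → w = 0.10
R3: cool=0.10, ¬clear=1−0.89=0.11; AND[min(a, b)] → w = 0.10
R4: ¬clear=1−0.89=0.11, warm=0.35; AND[min(a, b)] → w = 0.11
R5: ¬cool=1−0.10=0.90, ¬clear=1−0.89=0.11; AND[min(a, b)] → w = 0.11
Rules with consequent 'average': {R1, R4, R5} → strengths 0.08, 0.11, 0.11
Aggregate via t-conorm [max(a, b)]: 0.11

0.11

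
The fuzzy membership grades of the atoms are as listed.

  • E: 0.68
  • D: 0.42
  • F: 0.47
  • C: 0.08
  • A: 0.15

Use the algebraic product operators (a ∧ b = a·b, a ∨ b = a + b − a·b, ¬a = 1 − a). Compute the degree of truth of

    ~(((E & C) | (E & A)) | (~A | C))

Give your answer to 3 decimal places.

0.117

E & C = a·b on (0.6800, 0.0800) = 0.0544
E & A = a·b on (0.6800, 0.1500) = 0.1020
(E & C) | (E & A) = a + b − a·b on (0.0544, 0.1020) = 0.1509
~A = 1 − 0.1500 = 0.8500
~A | C = a + b − a·b on (0.8500, 0.0800) = 0.8620
((E & C) | (E & A)) | (~A | C) = a + b − a·b on (0.1509, 0.8620) = 0.8828
~(((E & C) | (E & A)) | (~A | C)) = 1 − 0.8828 = 0.1172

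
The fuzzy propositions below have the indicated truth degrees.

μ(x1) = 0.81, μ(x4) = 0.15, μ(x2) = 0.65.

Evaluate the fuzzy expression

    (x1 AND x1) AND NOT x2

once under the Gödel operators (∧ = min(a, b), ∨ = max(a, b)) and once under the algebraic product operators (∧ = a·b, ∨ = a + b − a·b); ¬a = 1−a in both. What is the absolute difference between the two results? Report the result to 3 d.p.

Under Gödel:
  x1 AND x1 = min(a, b) on (0.81, 0.81) = 0.81
  NOT x2 = 1 − 0.65 = 0.35
  (x1 AND x1) AND NOT x2 = min(a, b) on (0.81, 0.35) = 0.35
  → value = 0.3500
Under algebraic product:
  x1 AND x1 = a·b on (0.8100, 0.8100) = 0.6561
  NOT x2 = 1 − 0.6500 = 0.3500
  (x1 AND x1) AND NOT x2 = a·b on (0.6561, 0.3500) = 0.2296
  → value = 0.2296
|0.3500 − 0.2296| = 0.120

0.120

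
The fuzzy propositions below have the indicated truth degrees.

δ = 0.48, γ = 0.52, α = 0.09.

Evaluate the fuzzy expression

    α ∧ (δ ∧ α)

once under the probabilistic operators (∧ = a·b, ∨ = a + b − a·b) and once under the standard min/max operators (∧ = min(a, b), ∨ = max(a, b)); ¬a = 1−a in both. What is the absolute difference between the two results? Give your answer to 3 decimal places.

Under probabilistic:
  δ ∧ α = a·b on (0.4800, 0.0900) = 0.0432
  α ∧ (δ ∧ α) = a·b on (0.0900, 0.0432) = 0.0039
  → value = 0.0039
Under standard min/max:
  δ ∧ α = min(a, b) on (0.48, 0.09) = 0.09
  α ∧ (δ ∧ α) = min(a, b) on (0.09, 0.09) = 0.09
  → value = 0.0900
|0.0039 − 0.0900| = 0.086

0.086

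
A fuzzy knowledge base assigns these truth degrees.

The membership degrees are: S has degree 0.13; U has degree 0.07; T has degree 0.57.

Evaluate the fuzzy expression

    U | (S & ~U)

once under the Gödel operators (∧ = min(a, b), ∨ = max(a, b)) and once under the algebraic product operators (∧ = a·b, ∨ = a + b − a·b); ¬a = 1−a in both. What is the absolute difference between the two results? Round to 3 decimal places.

Under Gödel:
  ~U = 1 − 0.07 = 0.93
  S & ~U = min(a, b) on (0.13, 0.93) = 0.13
  U | (S & ~U) = max(a, b) on (0.07, 0.13) = 0.13
  → value = 0.1300
Under algebraic product:
  ~U = 1 − 0.0700 = 0.9300
  S & ~U = a·b on (0.1300, 0.9300) = 0.1209
  U | (S & ~U) = a + b − a·b on (0.0700, 0.1209) = 0.1824
  → value = 0.1824
|0.1300 − 0.1824| = 0.052

0.052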